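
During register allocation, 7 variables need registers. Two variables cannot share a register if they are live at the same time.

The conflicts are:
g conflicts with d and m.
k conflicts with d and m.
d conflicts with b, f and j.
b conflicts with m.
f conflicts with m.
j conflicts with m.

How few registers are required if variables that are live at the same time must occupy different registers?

2

d and j conflict, so at least 2 registers are needed.
Using 2 registers: g=2, k=2, d=1, b=2, f=2, j=2, m=1. Every pair that conflicts lands in different registers.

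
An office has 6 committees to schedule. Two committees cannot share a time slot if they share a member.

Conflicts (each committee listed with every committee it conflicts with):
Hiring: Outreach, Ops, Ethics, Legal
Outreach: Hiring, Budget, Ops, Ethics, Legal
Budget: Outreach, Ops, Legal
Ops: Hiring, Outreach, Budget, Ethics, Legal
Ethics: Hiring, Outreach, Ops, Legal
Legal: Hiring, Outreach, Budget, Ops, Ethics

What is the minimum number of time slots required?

Hiring, Outreach, Ops, Ethics, Legal pairwise conflict, so at least 5 time slots are needed.
5 time slots suffice: time slot 1 → {Outreach}; time slot 2 → {Ops}; time slot 3 → {Legal}; time slot 4 → {Hiring, Budget}; time slot 5 → {Ethics}. No two conflicting committees share a time slot.

5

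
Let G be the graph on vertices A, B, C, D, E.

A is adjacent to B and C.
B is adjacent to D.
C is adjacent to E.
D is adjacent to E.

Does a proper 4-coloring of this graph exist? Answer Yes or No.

The chromatic number is 3. The cycle E-D-B-A-C-E has odd length 5, so it cannot be 2-colored; at least 3 colors are needed.
3 colors suffice: color red → {B, E}; color blue → {C, D}; color green → {A}.
Since 4 ≥ 3, a proper 4-coloring certainly exists.

Yes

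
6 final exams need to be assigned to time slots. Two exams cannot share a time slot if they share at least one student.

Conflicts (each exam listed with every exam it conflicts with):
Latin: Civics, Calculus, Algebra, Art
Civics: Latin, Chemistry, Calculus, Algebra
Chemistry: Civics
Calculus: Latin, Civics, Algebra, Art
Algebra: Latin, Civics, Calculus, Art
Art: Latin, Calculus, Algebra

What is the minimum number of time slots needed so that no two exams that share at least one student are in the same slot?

4

Latin, Calculus, Algebra, Art all conflict with each other, so at least 4 time slots are needed.
Using 4 time slots: Latin=1, Civics=4, Chemistry=1, Calculus=2, Algebra=3, Art=4. Each listed conflict is separated.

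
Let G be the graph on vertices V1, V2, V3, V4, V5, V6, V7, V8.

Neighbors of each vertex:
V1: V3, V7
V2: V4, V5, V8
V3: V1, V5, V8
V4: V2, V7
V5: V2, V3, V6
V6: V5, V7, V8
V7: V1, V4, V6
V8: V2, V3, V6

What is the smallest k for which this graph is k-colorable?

3

The cycle V6-V8-V2-V4-V7-V6 has odd length 5, so it cannot be 2-colored; at least 3 colors are needed.
One proper 3-coloring: V1=2, V2=1, V3=1, V4=2, V5=2, V6=3, V7=1, V8=2. No two adjacent vertices share a color.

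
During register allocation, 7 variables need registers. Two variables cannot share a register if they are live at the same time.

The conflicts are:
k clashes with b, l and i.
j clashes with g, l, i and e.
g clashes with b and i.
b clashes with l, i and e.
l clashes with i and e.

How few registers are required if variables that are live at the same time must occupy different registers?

k, b, l, i are mutually in conflict, so at least 4 registers are needed.
4 registers suffice: register 1 → {i, e}; register 2 → {g, l}; register 3 → {j, b}; register 4 → {k}. Each listed conflict is separated.

4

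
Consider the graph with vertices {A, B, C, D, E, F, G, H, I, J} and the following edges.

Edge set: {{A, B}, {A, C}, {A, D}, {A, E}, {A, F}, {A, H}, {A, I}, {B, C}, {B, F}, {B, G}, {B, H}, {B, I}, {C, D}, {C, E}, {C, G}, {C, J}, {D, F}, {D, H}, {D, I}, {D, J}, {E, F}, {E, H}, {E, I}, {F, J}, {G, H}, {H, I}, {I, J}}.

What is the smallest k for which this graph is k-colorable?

4

A, D, H, I form a clique, so at least 4 colors are needed.
4 colors suffice: color 1 → {A, G, J}; color 2 → {C, F, I}; color 3 → {B, D, E}; color 4 → {H}. No two adjacent vertices share a color.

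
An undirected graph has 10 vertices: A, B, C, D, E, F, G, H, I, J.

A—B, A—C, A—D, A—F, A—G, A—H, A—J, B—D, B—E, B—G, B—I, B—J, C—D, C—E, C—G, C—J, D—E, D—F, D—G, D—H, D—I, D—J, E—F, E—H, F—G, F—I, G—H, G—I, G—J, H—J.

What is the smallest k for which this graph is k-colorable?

5

A, D, G, H, J are mutually adjacent (a clique of size 5), so at least 5 colors are needed.
One proper 5-coloring: A=green, B=purple, C=purple, D=red, E=blue, F=yellow, G=blue, H=purple, I=green, J=yellow. No two adjacent vertices share a color.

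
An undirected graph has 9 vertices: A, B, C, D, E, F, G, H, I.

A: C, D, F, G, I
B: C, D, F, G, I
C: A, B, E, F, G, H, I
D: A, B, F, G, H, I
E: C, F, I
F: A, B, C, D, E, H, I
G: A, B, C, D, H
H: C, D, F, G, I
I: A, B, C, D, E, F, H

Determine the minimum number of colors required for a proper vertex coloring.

B, D, F, I are pairwise adjacent (a clique of size 4), so at least 4 colors are needed.
A valid assignment using 4 colors: A=yellow, B=yellow, C=green, D=green, E=yellow, F=blue, G=red, H=yellow, I=red. Each edge has distinct colors on its endpoints.

4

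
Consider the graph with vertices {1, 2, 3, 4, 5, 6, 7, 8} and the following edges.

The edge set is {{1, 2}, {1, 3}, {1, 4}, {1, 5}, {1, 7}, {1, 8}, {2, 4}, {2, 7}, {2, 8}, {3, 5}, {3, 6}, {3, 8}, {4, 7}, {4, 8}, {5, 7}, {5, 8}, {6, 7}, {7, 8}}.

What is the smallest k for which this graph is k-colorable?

1, 2, 4, 7, 8 form a clique, so at least 5 colors are needed.
5 colors suffice: color red → {1, 6}; color blue → {8}; color green → {3, 7}; color yellow → {4, 5}; color purple → {2}. Each edge has distinct colors on its endpoints.

5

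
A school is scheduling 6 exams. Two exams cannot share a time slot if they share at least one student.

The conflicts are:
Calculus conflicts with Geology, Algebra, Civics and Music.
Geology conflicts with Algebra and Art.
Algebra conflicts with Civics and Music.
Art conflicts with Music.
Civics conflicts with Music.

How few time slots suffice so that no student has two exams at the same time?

4

Calculus, Algebra, Civics, Music pairwise conflict, so at least 4 time slots are needed.
4 time slots suffice: time slot 1 → {Calculus, Art}; time slot 2 → {Geology, Music}; time slot 3 → {Algebra}; time slot 4 → {Civics}. Every pair that conflicts lands in different time slots.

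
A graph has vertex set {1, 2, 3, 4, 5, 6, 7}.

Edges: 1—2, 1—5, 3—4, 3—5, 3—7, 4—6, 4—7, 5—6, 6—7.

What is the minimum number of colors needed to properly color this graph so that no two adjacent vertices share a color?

3

4, 6, 7 are mutually adjacent, so at least 3 colors are needed.
3 colors suffice: color a → {2, 4, 5}; color b → {1, 7}; color c → {3, 6}. Each edge has distinct colors on its endpoints.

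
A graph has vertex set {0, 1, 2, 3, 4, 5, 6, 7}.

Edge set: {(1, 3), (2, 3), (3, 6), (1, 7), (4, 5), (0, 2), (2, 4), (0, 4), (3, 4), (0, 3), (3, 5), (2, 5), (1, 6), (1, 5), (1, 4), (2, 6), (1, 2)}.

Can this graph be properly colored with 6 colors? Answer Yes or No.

Yes

The chromatic number is 5. 1, 2, 3, 4, 5 are pairwise adjacent (a clique of size 5), so at least 5 colors are needed.
5 colors suffice: color a → {0, 1}; color b → {3, 7}; color c → {2}; color d → {4, 6}; color e → {5}.
Since 6 ≥ 5, a proper 6-coloring certainly exists.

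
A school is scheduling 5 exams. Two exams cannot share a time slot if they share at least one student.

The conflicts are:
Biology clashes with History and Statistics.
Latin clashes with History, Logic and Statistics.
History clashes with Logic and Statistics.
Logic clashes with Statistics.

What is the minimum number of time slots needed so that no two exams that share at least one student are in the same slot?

Latin, History, Logic, Statistics are mutually in conflict, so at least 4 time slots are needed.
Using 4 time slots: Biology=3, Latin=4, History=1, Logic=3, Statistics=2. No two conflicting exams share a time slot.

4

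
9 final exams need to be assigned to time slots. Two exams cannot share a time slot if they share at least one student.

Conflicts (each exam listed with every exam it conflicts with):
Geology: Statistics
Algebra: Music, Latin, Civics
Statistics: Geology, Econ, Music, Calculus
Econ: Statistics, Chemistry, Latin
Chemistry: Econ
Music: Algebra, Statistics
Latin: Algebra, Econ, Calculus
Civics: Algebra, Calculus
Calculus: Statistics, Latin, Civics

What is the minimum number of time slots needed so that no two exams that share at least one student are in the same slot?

3

The cycle Statistics-Calculus-Latin-Algebra-Music-Statistics has odd length 5, so it cannot be 2-colored; at least 3 time slots are needed.
Using 3 time slots: Geology=2, Algebra=2, Statistics=1, Econ=2, Chemistry=1, Music=3, Latin=1, Civics=1, Calculus=2. No two conflicting exams share a time slot.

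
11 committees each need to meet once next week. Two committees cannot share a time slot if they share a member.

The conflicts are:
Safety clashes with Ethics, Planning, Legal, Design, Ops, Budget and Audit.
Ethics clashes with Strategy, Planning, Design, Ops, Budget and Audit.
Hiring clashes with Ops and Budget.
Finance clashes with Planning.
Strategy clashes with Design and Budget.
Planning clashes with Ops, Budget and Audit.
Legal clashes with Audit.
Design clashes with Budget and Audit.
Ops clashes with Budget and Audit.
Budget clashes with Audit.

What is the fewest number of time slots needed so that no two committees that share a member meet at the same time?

6

Safety, Ethics, Planning, Ops, Budget, Audit all conflict with each other, so at least 6 time slots are needed.
6 time slots suffice: Safety=4, Ethics=3, Hiring=2, Finance=1, Strategy=2, Planning=5, Legal=1, Design=5, Ops=6, Budget=1, Audit=2. Every pair that conflicts lands in different time slots.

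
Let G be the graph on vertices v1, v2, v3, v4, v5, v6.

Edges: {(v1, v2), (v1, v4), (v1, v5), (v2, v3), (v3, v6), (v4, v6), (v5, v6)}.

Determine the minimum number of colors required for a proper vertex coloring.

3

The cycle v2-v1-v4-v6-v3-v2 has odd length 5, so it cannot be 2-colored; at least 3 colors are needed.
One proper 3-coloring: v1=1, v2=2, v3=3, v4=2, v5=2, v6=1. No two adjacent vertices share a color.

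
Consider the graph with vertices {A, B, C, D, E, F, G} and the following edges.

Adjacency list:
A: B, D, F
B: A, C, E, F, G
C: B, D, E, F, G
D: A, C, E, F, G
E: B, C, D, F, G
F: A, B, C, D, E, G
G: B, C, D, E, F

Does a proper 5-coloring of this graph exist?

Yes

The chromatic number is 5. B, C, E, F, G are mutually adjacent (a clique of size 5), so at least 5 colors are needed.
A valid assignment using 5 colors: A=2, B=5, C=3, D=5, E=2, F=1, G=4.
That is already a proper 5-coloring.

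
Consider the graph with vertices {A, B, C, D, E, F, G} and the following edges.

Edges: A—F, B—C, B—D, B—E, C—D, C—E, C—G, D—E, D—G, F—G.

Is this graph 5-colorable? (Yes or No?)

Yes

The chromatic number is 4. B, C, D, E are mutually adjacent (a clique of size 4), so at least 4 colors are needed.
4 colors suffice: color 1 → {C, F}; color 2 → {A, D}; color 3 → {E, G}; color 4 → {B}.
Since 5 ≥ 4, a proper 5-coloring certainly exists.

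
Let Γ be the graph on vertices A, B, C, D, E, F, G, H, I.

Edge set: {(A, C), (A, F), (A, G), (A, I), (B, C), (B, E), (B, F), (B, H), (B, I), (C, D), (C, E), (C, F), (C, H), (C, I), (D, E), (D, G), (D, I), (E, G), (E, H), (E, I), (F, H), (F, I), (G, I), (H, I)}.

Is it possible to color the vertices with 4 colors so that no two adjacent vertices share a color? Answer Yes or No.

B, C, F, H, I are pairwise adjacent (a clique of size 5), so at least 5 colors are needed.
So 4 colors are not enough.

No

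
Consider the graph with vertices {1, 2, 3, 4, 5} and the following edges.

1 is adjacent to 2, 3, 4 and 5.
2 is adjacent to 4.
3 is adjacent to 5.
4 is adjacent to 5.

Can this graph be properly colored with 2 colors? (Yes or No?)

1, 3, 5 are pairwise adjacent, so at least 3 colors are needed.
So 2 colors are not enough.

No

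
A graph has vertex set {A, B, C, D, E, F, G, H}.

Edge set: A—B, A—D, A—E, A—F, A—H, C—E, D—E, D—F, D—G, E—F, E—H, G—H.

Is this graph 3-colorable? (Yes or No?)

A, D, E, F form a clique, so at least 4 colors are needed.
So 3 colors are not enough.

No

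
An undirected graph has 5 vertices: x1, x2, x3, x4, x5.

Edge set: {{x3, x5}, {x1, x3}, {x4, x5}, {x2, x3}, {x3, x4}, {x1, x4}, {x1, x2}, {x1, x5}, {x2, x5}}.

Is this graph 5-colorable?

The chromatic number is 4. x1, x3, x4, x5 form a clique, so at least 4 colors are needed.
4 colors suffice: color R → {x1}; color B → {x3}; color G → {x5}; color Y → {x2, x4}.
Since 5 ≥ 4, a proper 5-coloring certainly exists.

Yes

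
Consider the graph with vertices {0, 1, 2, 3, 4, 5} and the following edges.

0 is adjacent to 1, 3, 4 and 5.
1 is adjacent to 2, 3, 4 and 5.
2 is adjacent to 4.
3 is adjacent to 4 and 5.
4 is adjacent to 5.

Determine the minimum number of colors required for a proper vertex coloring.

0, 1, 3, 4, 5 form a clique, so at least 5 colors are needed.
One proper 5-coloring: 0=d, 1=a, 2=c, 3=e, 4=b, 5=c. No two adjacent vertices share a color.

5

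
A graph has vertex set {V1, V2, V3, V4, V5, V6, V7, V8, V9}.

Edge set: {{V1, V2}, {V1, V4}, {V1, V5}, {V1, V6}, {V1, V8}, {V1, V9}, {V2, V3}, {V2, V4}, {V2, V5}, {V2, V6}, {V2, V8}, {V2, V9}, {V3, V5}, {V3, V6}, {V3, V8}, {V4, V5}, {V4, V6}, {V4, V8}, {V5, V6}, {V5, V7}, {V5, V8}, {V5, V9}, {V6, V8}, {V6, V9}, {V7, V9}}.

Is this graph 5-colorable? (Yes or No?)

No

V1, V2, V4, V5, V6, V8 are pairwise adjacent (a clique of size 6), so at least 6 colors are needed.
So 5 colors are not enough.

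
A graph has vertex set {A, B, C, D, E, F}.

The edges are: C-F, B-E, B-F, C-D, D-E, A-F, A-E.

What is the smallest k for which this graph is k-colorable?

The cycle C-F-B-E-D-C has odd length 5, so it cannot be 2-colored; at least 3 colors are needed.
3 colors suffice: A=2, B=2, C=2, D=3, E=1, F=1. No two adjacent vertices share a color.

3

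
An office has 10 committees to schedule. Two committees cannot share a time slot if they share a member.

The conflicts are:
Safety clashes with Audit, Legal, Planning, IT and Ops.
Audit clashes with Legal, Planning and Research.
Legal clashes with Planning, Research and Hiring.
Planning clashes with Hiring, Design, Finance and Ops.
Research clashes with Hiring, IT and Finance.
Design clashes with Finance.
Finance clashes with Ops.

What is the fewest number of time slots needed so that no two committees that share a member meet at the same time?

4

Safety, Audit, Legal, Planning are mutually in conflict, so at least 4 time slots are needed.
4 time slots suffice: Safety=2, Audit=4, Legal=3, Planning=1, Research=1, Hiring=2, Design=3, IT=3, Finance=2, Ops=3. Every pair that conflicts lands in different time slots.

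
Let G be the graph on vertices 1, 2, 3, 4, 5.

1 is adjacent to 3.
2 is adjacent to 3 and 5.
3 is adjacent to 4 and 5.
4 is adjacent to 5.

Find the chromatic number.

3

3, 4, 5 form a triangle, so at least 3 colors are needed.
3 colors suffice: color a → {3}; color b → {1, 5}; color c → {2, 4}. Every edge joins two different colors.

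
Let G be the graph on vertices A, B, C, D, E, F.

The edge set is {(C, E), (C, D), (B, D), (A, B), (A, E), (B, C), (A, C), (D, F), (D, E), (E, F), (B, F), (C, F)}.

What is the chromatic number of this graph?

4

C, D, E, F are pairwise adjacent (a clique of size 4), so at least 4 colors are needed.
A valid assignment using 4 colors: A=green, B=blue, C=red, D=green, E=blue, F=yellow. No two adjacent vertices share a color.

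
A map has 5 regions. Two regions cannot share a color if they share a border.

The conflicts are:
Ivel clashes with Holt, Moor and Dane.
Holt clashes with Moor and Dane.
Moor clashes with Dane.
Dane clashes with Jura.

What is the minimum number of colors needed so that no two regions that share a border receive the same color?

Ivel, Holt, Moor, Dane all conflict with each other, so at least 4 colors are needed.
4 colors suffice: color 1 → {Dane}; color 2 → {Ivel, Jura}; color 3 → {Moor}; color 4 → {Holt}. Each listed conflict is separated.

4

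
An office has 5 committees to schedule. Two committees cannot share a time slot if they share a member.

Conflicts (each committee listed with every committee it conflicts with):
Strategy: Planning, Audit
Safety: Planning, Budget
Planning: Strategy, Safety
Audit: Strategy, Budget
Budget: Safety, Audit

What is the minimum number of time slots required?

The cycle Budget-Safety-Planning-Strategy-Audit-Budget has odd length 5, so it cannot be 2-colored; at least 3 time slots are needed.
3 time slots suffice: Strategy=2, Safety=3, Planning=1, Audit=1, Budget=2. Every pair that conflicts lands in different time slots.

3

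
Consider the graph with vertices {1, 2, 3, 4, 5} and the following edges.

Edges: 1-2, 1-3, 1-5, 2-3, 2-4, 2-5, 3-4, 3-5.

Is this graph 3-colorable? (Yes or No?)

1, 2, 3, 5 are mutually adjacent (a clique of size 4), so at least 4 colors are needed.
So 3 colors are not enough.

No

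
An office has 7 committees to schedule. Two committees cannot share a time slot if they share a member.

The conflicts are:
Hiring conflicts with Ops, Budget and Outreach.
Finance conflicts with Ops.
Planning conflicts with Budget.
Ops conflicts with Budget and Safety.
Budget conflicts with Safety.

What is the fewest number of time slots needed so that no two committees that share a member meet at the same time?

Hiring, Ops, Budget pairwise conflict, so at least 3 time slots are needed.
Using 3 time slots: Hiring=3, Finance=2, Planning=1, Ops=1, Budget=2, Safety=3, Outreach=1. No two conflicting committees share a time slot.

3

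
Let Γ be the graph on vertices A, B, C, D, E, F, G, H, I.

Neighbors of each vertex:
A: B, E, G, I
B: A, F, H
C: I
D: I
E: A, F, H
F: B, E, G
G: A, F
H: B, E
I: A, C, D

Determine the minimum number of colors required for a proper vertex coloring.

A and I are adjacent, so at least 2 colors are needed.
2 colors suffice: color 1 → {A, C, D, F, H}; color 2 → {B, E, G, I}. Each edge has distinct colors on its endpoints.

2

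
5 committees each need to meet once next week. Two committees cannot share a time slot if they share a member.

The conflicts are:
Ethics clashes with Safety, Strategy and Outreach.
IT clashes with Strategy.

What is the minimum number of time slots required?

2

Ethics and Strategy conflict, so at least 2 time slots are needed.
2 time slots suffice: time slot 1 → {Ethics, IT}; time slot 2 → {Safety, Strategy, Outreach}. Each listed conflict is separated.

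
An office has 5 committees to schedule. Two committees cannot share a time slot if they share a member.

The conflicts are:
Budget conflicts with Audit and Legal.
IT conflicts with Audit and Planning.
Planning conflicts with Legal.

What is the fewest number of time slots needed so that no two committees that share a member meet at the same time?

3

The cycle Budget-Legal-Planning-IT-Audit-Budget has odd length 5, so it cannot be 2-colored; at least 3 time slots are needed.
3 time slots suffice: time slot 1 → {Audit, Planning}; time slot 2 → {IT, Legal}; time slot 3 → {Budget}. Each listed conflict is separated.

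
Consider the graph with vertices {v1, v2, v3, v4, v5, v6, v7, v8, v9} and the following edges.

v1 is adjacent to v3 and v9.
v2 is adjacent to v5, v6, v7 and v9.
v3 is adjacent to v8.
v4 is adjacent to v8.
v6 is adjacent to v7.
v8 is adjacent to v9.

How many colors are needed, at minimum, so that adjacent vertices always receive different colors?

3

v2, v6, v7 form a triangle, so at least 3 colors are needed.
3 colors suffice: color R → {v1, v2, v8}; color B → {v3, v4, v5, v7, v9}; color G → {v6}. Every edge joins two different colors.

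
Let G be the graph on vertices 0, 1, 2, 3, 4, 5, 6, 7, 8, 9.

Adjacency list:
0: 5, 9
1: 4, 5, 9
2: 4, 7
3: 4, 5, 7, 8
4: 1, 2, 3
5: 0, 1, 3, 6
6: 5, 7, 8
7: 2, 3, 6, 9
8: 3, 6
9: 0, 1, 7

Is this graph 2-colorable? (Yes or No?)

The cycle 9-7-6-5-0-9 has odd length 5, so it cannot be 2-colored; at least 3 colors are needed.
So 2 colors are not enough.

No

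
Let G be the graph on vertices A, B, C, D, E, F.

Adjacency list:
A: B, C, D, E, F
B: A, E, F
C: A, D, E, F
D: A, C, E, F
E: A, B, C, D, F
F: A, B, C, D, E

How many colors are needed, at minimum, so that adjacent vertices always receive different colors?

5

A, C, D, E, F form a clique, so at least 5 colors are needed.
5 colors suffice: color 1 → {A}; color 2 → {E}; color 3 → {F}; color 4 → {B, D}; color 5 → {C}. Every edge joins two different colors.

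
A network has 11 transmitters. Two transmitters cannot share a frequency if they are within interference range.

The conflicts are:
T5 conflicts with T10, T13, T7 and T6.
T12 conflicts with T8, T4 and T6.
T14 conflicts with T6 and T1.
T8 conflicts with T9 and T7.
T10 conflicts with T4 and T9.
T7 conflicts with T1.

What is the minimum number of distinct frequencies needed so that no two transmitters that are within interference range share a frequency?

3

The cycle T5-T6-T14-T1-T7-T5 has odd length 5, so it cannot be 2-colored; at least 3 frequencies are needed.
3 frequencies suffice: T5=1, T12=1, T14=1, T8=3, T10=2, T4=3, T13=2, T9=1, T7=2, T6=2, T1=3. No two conflicting transmitters share a frequency.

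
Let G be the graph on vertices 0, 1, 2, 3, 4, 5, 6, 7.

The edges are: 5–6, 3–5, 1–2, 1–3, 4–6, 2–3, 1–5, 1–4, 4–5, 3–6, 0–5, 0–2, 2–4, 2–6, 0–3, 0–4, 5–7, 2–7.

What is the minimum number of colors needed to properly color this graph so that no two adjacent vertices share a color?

3

1, 4, 5 are mutually adjacent, so at least 3 colors are needed.
3 colors suffice: color red → {2, 5}; color blue → {3, 4, 7}; color green → {0, 1, 6}. Every edge joins two different colors.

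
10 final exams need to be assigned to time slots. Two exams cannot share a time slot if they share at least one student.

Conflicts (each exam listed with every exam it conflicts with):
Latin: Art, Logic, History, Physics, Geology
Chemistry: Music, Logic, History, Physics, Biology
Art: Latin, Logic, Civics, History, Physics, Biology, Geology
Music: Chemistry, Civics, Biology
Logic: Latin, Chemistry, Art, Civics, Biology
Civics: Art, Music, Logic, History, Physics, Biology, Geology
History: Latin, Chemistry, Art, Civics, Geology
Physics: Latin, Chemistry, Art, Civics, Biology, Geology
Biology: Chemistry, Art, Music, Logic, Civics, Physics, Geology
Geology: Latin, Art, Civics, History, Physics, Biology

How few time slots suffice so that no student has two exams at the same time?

5

Art, Civics, Physics, Biology, Geology all conflict with each other, so at least 5 time slots are needed.
5 time slots suffice: Latin=1, Chemistry=1, Art=3, Music=3, Logic=4, Civics=1, History=2, Physics=5, Biology=2, Geology=4. No two conflicting exams share a time slot.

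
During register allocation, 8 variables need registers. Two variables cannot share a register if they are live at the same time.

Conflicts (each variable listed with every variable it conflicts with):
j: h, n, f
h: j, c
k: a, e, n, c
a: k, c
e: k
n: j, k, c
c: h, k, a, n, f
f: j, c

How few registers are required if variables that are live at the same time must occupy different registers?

k, n, c all conflict with each other, so at least 3 registers are needed.
3 registers suffice: register 1 → {j, e, c}; register 2 → {h, k, f}; register 3 → {a, n}. Every pair that conflicts lands in different registers.

3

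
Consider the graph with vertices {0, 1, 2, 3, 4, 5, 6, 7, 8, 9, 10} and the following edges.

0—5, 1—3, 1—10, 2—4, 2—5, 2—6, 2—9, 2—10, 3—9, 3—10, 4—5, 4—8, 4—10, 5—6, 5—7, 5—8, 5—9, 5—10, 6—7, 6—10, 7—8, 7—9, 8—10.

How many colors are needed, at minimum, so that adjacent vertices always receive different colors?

4

2, 4, 5, 10 form a clique, so at least 4 colors are needed.
One proper 4-coloring: 0=blue, 1=green, 2=green, 3=red, 4=yellow, 5=red, 6=yellow, 7=blue, 8=green, 9=yellow, 10=blue. Every edge joins two different colors.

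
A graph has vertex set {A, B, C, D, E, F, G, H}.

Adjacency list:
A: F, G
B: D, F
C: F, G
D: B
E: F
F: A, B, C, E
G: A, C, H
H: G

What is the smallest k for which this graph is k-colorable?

2

E and F are adjacent, so at least 2 colors are needed.
2 colors suffice: color red → {D, F, G}; color blue → {A, B, C, E, H}. No two adjacent vertices share a color.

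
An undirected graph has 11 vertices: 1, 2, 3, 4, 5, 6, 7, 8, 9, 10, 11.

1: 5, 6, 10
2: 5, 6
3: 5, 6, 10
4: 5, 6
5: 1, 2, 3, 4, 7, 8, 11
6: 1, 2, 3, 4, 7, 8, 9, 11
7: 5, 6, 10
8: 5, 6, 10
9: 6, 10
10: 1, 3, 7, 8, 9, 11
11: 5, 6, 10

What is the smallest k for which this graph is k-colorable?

2 and 6 are adjacent, so at least 2 colors are needed.
2 colors suffice: color red → {5, 6, 10}; color blue → {1, 2, 3, 4, 7, 8, 9, 11}. Each edge has distinct colors on its endpoints.

2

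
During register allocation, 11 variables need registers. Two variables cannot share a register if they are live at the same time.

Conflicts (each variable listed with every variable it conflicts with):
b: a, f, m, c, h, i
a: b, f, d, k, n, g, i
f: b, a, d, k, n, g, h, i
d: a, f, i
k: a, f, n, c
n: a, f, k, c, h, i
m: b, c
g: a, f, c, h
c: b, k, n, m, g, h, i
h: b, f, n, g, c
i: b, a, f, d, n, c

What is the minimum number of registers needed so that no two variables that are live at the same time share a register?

4

b, a, f, i all conflict with each other, so at least 4 registers are needed.
A valid assignment using 4 registers: b=3, a=2, f=1, d=3, k=4, n=3, m=2, g=3, c=1, h=2, i=4. No two conflicting variables share a register.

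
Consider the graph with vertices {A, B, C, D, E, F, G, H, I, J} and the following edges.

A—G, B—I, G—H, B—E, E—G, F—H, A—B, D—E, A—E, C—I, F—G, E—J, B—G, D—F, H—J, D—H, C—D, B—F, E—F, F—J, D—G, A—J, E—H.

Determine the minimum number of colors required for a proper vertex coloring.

D, E, F, G, H form a clique, so at least 5 colors are needed.
A valid assignment using 5 colors: A=blue, B=yellow, C=red, D=purple, E=red, F=blue, G=green, H=yellow, I=blue, J=green. Every edge joins two different colors.

5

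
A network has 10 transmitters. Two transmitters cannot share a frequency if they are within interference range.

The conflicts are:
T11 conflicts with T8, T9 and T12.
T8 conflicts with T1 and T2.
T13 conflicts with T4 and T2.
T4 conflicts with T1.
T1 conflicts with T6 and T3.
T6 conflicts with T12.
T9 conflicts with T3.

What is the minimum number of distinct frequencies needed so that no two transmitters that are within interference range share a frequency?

3

The cycle T11-T12-T6-T1-T8-T11 has odd length 5, so it cannot be 2-colored; at least 3 frequencies are needed.
3 frequencies suffice: frequency 1 → {T11, T13, T1}; frequency 2 → {T8, T4, T6, T3}; frequency 3 → {T2, T9, T12}. Each listed conflict is separated.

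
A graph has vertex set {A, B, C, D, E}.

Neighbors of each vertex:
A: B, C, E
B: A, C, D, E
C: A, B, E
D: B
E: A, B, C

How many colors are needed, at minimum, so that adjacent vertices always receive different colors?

4

A, B, C, E form a clique, so at least 4 colors are needed.
4 colors suffice: color red → {B}; color blue → {C, D}; color green → {E}; color yellow → {A}. Each edge has distinct colors on its endpoints.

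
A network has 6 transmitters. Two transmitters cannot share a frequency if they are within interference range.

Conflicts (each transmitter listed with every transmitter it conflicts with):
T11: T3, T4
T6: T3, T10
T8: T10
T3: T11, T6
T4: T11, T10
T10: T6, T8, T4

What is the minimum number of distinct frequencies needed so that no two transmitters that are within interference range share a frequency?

The cycle T4-T10-T6-T3-T11-T4 has odd length 5, so it cannot be 2-colored; at least 3 frequencies are needed.
A valid assignment using 3 frequencies: T11=1, T6=2, T8=2, T3=3, T4=2, T10=1. Every pair that conflicts lands in different frequencies.

3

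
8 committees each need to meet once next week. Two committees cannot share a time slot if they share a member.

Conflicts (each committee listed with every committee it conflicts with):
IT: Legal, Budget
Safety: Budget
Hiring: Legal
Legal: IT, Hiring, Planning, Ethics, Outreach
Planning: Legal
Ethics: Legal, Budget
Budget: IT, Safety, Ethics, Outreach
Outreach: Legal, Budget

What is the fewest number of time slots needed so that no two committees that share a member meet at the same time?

Legal and Planning conflict, so at least 2 time slots are needed.
Using 2 time slots: IT=2, Safety=2, Hiring=2, Legal=1, Planning=2, Ethics=2, Budget=1, Outreach=2. No two conflicting committees share a time slot.

2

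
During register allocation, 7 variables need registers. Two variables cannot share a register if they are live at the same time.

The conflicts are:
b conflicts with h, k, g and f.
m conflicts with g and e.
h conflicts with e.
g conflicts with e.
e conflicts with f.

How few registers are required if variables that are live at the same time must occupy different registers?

m, g, e all conflict with each other, so at least 3 registers are needed.
3 registers suffice: b=1, m=3, h=2, k=2, g=2, e=1, f=2. Each listed conflict is separated.

3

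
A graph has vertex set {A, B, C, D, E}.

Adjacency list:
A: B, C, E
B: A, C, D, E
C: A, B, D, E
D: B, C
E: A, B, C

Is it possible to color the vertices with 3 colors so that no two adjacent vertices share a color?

A, B, C, E are pairwise adjacent (a clique of size 4), so at least 4 colors are needed.
So 3 colors are not enough.

No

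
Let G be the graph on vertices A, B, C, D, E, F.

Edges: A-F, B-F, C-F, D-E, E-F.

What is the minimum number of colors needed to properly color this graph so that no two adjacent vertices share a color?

2

E and F are adjacent, so at least 2 colors are needed.
One proper 2-coloring: A=2, B=2, C=2, D=1, E=2, F=1. Each edge has distinct colors on its endpoints.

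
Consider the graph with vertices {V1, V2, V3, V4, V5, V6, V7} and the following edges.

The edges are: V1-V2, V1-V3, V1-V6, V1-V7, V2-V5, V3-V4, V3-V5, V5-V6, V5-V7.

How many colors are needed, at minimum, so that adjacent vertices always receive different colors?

2

V5 and V6 are adjacent, so at least 2 colors are needed.
A valid assignment using 2 colors: V1=1, V2=2, V3=2, V4=1, V5=1, V6=2, V7=2. No two adjacent vertices share a color.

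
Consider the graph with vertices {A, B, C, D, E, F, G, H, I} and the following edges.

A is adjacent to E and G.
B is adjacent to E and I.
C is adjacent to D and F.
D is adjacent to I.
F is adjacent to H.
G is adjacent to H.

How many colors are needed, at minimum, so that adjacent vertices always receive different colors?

3

The cycle F-C-D-I-B-E-A-G-H-F has odd length 9, so it cannot be 2-colored; at least 3 colors are needed.
One proper 3-coloring: A=1, B=1, C=3, D=1, E=2, F=2, G=2, H=1, I=2. Every edge joins two different colors.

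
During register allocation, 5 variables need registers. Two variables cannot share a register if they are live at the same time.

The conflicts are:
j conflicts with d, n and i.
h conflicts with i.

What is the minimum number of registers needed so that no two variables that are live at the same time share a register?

2

j and d conflict, so at least 2 registers are needed.
2 registers suffice: register 1 → {j, h}; register 2 → {d, n, i}. Each listed conflict is separated.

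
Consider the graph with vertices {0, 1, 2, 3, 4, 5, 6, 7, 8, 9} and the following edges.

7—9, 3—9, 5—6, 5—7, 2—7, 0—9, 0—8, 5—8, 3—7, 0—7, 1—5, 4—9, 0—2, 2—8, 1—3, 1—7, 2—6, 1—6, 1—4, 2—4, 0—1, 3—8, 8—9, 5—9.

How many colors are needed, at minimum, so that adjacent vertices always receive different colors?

5, 7, 9 form a triangle, so at least 3 colors are needed.
One proper 3-coloring: 0=c, 1=a, 2=a, 3=c, 4=b, 5=c, 6=b, 7=b, 8=b, 9=a. Every edge joins two different colors.

3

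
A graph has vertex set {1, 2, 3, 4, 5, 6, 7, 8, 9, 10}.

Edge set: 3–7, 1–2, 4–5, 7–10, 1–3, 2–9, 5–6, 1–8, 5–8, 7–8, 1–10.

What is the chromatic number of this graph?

2

3 and 7 are adjacent, so at least 2 colors are needed.
2 colors suffice: 1=a, 2=b, 3=b, 4=b, 5=a, 6=b, 7=a, 8=b, 9=a, 10=b. Every edge joins two different colors.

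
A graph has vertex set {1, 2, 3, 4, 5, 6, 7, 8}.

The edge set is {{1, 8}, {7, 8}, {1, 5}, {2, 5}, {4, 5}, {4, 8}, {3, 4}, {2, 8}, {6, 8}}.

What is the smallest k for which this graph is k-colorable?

2

6 and 8 are adjacent, so at least 2 colors are needed.
2 colors suffice: color red → {3, 5, 8}; color blue → {1, 2, 4, 6, 7}. No two adjacent vertices share a color.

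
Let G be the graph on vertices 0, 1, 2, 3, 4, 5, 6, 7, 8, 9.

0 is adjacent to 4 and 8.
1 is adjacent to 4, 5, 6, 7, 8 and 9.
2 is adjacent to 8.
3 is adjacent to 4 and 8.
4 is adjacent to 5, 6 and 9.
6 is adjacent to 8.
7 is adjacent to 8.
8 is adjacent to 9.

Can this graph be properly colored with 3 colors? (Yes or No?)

Yes

The chromatic number is 3. 1, 8, 9 form a triangle, so at least 3 colors are needed.
A valid assignment using 3 colors: 0=b, 1=b, 2=b, 3=b, 4=a, 5=c, 6=c, 7=c, 8=a, 9=c.
That is already a proper 3-coloring.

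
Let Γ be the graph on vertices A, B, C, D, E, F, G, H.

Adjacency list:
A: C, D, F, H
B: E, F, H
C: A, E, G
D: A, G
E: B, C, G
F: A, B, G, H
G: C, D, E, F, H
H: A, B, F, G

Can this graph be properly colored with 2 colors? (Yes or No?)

C, E, G are pairwise adjacent, so at least 3 colors are needed.
So 2 colors are not enough.

No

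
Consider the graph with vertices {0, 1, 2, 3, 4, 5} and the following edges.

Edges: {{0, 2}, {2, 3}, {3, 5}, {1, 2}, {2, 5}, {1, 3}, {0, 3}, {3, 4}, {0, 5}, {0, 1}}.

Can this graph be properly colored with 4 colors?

Yes

The chromatic number is 4. 0, 1, 2, 3 form a clique, so at least 4 colors are needed.
4 colors suffice: 0=b, 1=d, 2=c, 3=a, 4=b, 5=d.
That is already a proper 4-coloring.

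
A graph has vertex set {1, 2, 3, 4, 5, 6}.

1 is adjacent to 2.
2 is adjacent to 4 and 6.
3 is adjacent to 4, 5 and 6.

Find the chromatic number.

2

1 and 2 are adjacent, so at least 2 colors are needed.
A valid assignment using 2 colors: 1=blue, 2=red, 3=red, 4=blue, 5=blue, 6=blue. No two adjacent vertices share a color.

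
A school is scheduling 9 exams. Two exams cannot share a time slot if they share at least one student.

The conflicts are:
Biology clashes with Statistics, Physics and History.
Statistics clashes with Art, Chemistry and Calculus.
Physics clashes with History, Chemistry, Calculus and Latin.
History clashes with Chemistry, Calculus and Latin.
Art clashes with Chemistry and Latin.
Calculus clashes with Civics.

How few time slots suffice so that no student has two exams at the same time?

3

Physics, History, Calculus pairwise conflict, so at least 3 time slots are needed.
3 time slots suffice: Biology=3, Statistics=1, Physics=2, History=1, Art=2, Chemistry=3, Calculus=3, Latin=3, Civics=1. Each listed conflict is separated.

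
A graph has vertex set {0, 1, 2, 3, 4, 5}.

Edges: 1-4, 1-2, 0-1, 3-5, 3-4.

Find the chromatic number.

1 and 2 are adjacent, so at least 2 colors are needed.
2 colors suffice: 0=blue, 1=red, 2=blue, 3=red, 4=blue, 5=blue. No two adjacent vertices share a color.

2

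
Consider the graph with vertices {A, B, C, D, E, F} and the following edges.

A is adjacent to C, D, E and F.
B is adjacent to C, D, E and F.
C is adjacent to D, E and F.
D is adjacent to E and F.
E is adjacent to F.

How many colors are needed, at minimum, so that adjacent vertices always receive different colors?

5

B, C, D, E, F are mutually adjacent (a clique of size 5), so at least 5 colors are needed.
5 colors suffice: A=5, B=5, C=2, D=1, E=3, F=4. Each edge has distinct colors on its endpoints.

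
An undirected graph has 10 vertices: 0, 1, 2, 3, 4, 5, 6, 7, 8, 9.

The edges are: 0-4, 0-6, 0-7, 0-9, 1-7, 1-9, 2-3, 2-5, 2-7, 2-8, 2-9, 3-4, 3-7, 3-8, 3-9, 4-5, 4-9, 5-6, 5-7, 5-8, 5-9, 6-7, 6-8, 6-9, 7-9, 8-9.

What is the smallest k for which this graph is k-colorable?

4

5, 6, 7, 9 are pairwise adjacent (a clique of size 4), so at least 4 colors are needed.
4 colors suffice: color red → {9}; color blue → {4, 7, 8}; color green → {0, 1, 3, 5}; color yellow → {2, 6}. No two adjacent vertices share a color.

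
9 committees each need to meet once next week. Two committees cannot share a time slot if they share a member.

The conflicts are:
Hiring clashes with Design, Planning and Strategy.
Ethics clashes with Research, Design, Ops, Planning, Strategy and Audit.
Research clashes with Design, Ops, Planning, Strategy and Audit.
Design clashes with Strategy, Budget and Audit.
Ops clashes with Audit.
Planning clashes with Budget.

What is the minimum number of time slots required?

Ethics, Research, Design, Audit are mutually in conflict, so at least 4 time slots are needed.
4 time slots suffice: time slot 1 → {Hiring, Ethics, Budget}; time slot 2 → {Research}; time slot 3 → {Design, Ops, Planning}; time slot 4 → {Strategy, Audit}. Each listed conflict is separated.

4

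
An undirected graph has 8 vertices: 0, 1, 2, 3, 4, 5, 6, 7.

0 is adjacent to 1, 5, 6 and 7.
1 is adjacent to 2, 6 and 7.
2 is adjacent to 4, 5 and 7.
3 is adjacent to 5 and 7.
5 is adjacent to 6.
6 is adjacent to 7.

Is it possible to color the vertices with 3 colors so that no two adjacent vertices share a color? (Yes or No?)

0, 1, 6, 7 form a clique, so at least 4 colors are needed.
So 3 colors are not enough.

No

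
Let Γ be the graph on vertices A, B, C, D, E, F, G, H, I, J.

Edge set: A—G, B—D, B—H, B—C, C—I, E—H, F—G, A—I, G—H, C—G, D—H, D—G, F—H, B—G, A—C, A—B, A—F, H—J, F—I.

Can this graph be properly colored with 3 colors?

No

B, D, G, H form a clique, so at least 4 colors are needed.
So 3 colors are not enough.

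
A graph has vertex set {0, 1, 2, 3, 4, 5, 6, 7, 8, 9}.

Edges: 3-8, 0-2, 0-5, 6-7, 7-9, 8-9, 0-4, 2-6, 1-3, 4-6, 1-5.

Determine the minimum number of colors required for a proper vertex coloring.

The cycle 7-9-8-3-1-5-0-4-6-7 has odd length 9, so it cannot be 2-colored; at least 3 colors are needed.
One proper 3-coloring: 0=a, 1=a, 2=b, 3=b, 4=b, 5=b, 6=a, 7=b, 8=c, 9=a. Each edge has distinct colors on its endpoints.

3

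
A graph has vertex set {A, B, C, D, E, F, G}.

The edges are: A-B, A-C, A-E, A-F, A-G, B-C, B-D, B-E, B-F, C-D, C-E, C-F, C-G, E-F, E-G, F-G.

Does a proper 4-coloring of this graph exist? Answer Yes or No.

A, B, C, E, F are mutually adjacent (a clique of size 5), so at least 5 colors are needed.
So 4 colors are not enough.

No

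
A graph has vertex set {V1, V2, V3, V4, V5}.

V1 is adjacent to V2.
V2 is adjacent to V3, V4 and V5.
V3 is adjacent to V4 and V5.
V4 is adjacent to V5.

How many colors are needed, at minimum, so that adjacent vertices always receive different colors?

V2, V3, V4, V5 form a clique, so at least 4 colors are needed.
4 colors suffice: V1=2, V2=1, V3=4, V4=2, V5=3. No two adjacent vertices share a color.

4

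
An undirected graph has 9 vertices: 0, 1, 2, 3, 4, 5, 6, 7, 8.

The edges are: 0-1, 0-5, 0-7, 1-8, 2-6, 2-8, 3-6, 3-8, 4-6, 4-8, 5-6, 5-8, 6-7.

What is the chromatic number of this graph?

5 and 8 are adjacent, so at least 2 colors are needed.
2 colors suffice: 0=red, 1=blue, 2=blue, 3=blue, 4=blue, 5=blue, 6=red, 7=blue, 8=red. Every edge joins two different colors.

2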